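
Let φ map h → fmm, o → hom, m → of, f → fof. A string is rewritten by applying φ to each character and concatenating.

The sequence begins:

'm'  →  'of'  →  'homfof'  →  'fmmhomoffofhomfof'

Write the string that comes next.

Replace each of the 17 characters of fmmhomoffofhomfof in place — fof of of fmm hom of hom fof fof hom fof fmm hom of fof hom fof — and concatenate.

fofofoffmmhomofhomfoffofhomfoffmmhomoffofhomfof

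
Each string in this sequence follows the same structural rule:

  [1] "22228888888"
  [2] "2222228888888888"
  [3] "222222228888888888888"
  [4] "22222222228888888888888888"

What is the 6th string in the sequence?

222222222222228888888888888888888888

Each string has the form 2^{2n} 8^{3n+1}, where the shown terms are n = 2, 3, 4, 5.
At n = 7 the blocks have lengths 14, 22.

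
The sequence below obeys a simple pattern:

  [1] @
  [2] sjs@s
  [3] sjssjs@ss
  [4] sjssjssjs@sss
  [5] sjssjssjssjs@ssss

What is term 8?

s(k+1) = sjs·s(k)·s, so each term gains sjs as a prefix and s as a suffix.
From sjssjssjssjs@ssss, 3 further steps: sjssjssjssjs@ssss → sjssjssjssjssjs@sssss → sjssjssjssjssjssjs@ssssss → (answer).

sjssjssjssjssjssjssjs@sssssss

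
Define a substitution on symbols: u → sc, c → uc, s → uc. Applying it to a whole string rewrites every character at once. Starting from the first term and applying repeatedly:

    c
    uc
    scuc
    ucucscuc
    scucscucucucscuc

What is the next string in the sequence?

ucucscucucucscucscucscucucucscuc

Replace each of the 16 characters of scucscucucucscuc in place — uc uc sc uc uc uc sc uc sc uc sc uc uc uc sc uc — and concatenate.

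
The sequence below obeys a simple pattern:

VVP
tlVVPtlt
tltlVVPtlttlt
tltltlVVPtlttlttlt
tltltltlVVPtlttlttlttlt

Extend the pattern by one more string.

tltltltltlVVPtlttlttlttlttlt

Each term wraps the previous one in tl on the left and tlt on the right.
One more step from tltltltlVVPtlttlttlttlt gives the answer.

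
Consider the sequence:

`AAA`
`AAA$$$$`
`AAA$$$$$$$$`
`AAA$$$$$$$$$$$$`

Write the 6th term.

AAA$$$$$$$$$$$$$$$$$$$$

The strings grow by a fixed suffix $$$$ each time.
From AAA$$$$$$$$$$$$, 2 further steps: AAA$$$$$$$$$$$$ → AAA$$$$$$$$$$$$$$$$ → (answer).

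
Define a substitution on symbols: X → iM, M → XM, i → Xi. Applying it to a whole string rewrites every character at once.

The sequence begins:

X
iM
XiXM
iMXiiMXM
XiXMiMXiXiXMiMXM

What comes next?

Applying the rule to each of the 16 symbols of XiXMiMXiXiXMiMXM gives the pieces iM Xi iM XM Xi XM iM Xi iM Xi iM XM Xi XM iM XM, which concatenate to the answer.

iMXiiMXMXiXMiMXiiMXiiMXMXiXMiMXM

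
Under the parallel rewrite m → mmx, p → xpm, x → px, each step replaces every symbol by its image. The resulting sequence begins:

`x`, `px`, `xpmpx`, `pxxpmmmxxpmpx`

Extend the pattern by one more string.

Rewriting the 13 symbols of pxxpmmmxxpmpx one by one yields xpm px px xpm mmx mmx mmx px px xpm mmx xpm px; concatenated:

xpmpxpxxpmmmxmmxmmxpxpxxpmmmxxpmpx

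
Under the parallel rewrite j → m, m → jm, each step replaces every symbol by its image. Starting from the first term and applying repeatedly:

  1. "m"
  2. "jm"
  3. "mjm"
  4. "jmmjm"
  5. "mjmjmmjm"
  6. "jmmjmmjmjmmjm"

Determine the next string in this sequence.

Applying the rule to each of the 13 symbols of jmmjmmjmjmmjm gives the pieces m jm jm m jm jm m jm m jm jm m jm, which concatenate to the answer.

mjmjmmjmjmmjmmjmjmmjm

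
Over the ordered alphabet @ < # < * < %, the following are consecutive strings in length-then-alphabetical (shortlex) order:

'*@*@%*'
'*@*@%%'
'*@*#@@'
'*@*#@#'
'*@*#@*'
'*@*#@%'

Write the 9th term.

Stepping forward 3 times from *@*#@%: *@*#@% → *@*##@ → *@*###, then the target.

*@*##*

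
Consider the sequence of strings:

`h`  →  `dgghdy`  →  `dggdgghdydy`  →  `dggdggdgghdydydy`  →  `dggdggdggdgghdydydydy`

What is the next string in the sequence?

Each term wraps the previous one in dgg on the left and dy on the right.
So the next term is dgg·dggdggdggdgghdydydydy·dy.

dggdggdggdggdgghdydydydydy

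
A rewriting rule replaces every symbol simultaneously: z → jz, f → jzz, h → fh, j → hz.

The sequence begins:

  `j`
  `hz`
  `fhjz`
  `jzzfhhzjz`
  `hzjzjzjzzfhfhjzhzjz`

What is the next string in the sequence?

Rewriting the 19 symbols of hzjzjzjzzfhfhjzhzjz one by one yields fh jz hz jz hz jz hz jz jz jzz fh jzz fh hz jz fh jz hz jz; concatenated:

fhjzhzjzhzjzhzjzjzjzzfhjzzfhhzjzfhjzhzjz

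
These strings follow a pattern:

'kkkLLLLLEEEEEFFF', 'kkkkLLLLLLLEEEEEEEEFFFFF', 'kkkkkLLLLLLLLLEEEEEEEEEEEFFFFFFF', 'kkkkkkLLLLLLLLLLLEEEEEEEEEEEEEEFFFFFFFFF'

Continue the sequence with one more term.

Reading off run lengths: k runs 3, 4, 5, 6; L runs 5, 7, 9, 11; E runs 5, 8, 11, 14; F runs 3, 5, 7, 9 — each is linear in n, where the shown terms are n = 2, 3, 4, 5.
At n = 6 the blocks have lengths 7, 13, 17, 11.

kkkkkkkLLLLLLLLLLLLLEEEEEEEEEEEEEEEEEFFFFFFFFFFF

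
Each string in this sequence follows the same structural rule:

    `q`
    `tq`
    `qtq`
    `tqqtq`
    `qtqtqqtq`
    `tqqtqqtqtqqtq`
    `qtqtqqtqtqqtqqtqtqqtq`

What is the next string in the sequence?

tqqtqqtqtqqtqqtqtqqtqtqqtqqtqtqqtq

This is a Fibonacci-style word recurrence s(k) = s(k−2)·s(k−1): e.g. q·tq = qtq.
The next term joins tqqtqqtqtqqtq and qtqtqqtqtqqtqqtqtqqtq.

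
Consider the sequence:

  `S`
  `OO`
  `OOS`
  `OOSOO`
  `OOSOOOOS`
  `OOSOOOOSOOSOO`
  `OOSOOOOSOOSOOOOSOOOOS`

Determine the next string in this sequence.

From term 3 onward, concatenate the last term with the second-to-last: OO·S = OOS, OOS·OO = OOSOO, …
Continuing: OOSOOOOSOOSOOOOSOOOOS · OOSOOOOSOOSOO gives term 8.

OOSOOOOSOOSOOOOSOOOOSOOSOOOOSOOSOO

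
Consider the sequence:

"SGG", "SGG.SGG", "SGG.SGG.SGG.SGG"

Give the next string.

Each string is two copies of the previous one joined by '.'.
Doubling SGG.SGG.SGG.SGG with '.' between the halves:

SGG.SGG.SGG.SGG.SGG.SGG.SGG.SGG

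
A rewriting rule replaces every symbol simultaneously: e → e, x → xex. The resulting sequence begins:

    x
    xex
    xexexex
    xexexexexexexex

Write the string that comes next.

xexexexexexexexexexexexexexexex

φ(xexexexexexexex) expands symbol-by-symbol to xex e xex e xex e xex e xex e xex e xex e xex; joining the 15 pieces gives the next term.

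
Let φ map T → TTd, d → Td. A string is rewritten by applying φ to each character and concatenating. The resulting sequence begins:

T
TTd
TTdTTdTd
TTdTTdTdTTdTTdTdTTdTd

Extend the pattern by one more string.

TTdTTdTdTTdTTdTdTTdTdTTdTTdTdTTdTTdTdTTdTdTTdTTdTdTTdTd

Applying the rule to each of the 21 symbols of TTdTTdTdTTdTTdTdTTdTd gives the pieces TTd TTd Td TTd TTd Td TTd Td TTd TTd Td TTd TTd Td TTd Td TTd TTd Td TTd Td, which concatenate to the answer.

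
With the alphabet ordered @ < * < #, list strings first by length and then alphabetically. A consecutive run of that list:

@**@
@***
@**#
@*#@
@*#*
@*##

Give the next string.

@#@@

The successor of @*## increments the rightmost position that isn't already # and resets every position after it to @.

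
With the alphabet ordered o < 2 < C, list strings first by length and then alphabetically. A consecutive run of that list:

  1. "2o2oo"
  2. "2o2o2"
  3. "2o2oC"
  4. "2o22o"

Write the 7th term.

2o2Co

Continuing the enumeration 3 steps past 2o22o: 2o22o → 2o222 → 2o22C → (answer).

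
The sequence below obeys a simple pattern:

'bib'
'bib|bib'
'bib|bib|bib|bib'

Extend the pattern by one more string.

Each string is two copies of the previous one joined by '|'.
One more doubling of bib|bib|bib|bib gives the answer.

bib|bib|bib|bib|bib|bib|bib|bib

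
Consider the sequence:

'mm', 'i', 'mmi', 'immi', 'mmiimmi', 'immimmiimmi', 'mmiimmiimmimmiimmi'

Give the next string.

Each term (from the third on) is the two preceding terms concatenated in order: term 3 = mm·i = mmi.
So term 8 is immimmiimmi·mmiimmiimmimmiimmi.

immimmiimmimmiimmiimmimmiimmi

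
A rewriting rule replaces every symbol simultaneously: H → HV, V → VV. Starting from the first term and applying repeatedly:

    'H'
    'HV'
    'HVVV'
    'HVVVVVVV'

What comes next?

Apply φ to HVVVVVVV symbol by symbol: H→HV, V→VV, V→VV, V→VV, V→VV, V→VV, V→VV, V→VV; joined: HV VV VV VV VV VV VV VV.

HVVVVVVVVVVVVVVV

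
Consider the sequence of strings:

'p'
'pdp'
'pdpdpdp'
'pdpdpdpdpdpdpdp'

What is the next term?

Every step duplicates the string with 'd' between the halves.
Doubling pdpdpdpdpdpdpdp with 'd' between the halves:

pdpdpdpdpdpdpdpdpdpdpdpdpdpdpdp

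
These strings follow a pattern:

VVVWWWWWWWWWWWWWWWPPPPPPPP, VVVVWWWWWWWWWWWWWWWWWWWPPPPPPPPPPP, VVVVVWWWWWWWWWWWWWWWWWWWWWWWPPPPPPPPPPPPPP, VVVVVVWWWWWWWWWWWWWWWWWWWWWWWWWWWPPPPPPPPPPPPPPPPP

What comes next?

The n-th term is n V's then 4n+3 W's then 3n-1 P's, where the shown terms are n = 3, 4, 5, 6.
Setting n = 7 gives 7, 31, 20 characters in each block.

VVVVVVVWWWWWWWWWWWWWWWWWWWWWWWWWWWWWWWPPPPPPPPPPPPPPPPPPPP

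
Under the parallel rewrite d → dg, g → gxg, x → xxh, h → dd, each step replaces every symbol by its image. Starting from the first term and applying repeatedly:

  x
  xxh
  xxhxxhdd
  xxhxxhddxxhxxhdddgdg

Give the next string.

Rewriting the 20 symbols of xxhxxhddxxhxxhdddgdg one by one yields xxh xxh dd xxh xxh dd dg dg xxh xxh dd xxh xxh dd dg dg dg gxg dg gxg; concatenated:

xxhxxhddxxhxxhdddgdgxxhxxhddxxhxxhdddgdgdggxgdggxg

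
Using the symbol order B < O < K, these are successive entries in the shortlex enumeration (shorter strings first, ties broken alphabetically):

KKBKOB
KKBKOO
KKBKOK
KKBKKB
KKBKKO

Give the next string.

Treat KKBKKO as a base-3 numeral over the given alphabet and add one, carrying through any trailing K's.

KKBKKK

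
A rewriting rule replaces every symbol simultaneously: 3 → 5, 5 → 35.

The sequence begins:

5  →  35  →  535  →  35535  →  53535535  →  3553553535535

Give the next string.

535355353553553535535

Applying the rule to each of the 13 symbols of 3553553535535 gives the pieces 5 35 35 5 35 35 5 35 5 35 35 5 35, which concatenate to the answer.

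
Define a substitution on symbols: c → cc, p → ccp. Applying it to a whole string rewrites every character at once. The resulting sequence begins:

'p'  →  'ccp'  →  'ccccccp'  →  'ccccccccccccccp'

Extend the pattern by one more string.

ccccccccccccccccccccccccccccccp

φ(ccccccccccccccp) expands symbol-by-symbol to cc cc cc cc cc cc cc cc cc cc cc cc cc cc ccp; joining the 15 pieces gives the next term.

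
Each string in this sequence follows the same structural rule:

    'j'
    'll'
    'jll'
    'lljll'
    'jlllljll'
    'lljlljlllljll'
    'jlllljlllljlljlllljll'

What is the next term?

lljlljlllljlljlllljlllljlljlllljll

This is a Fibonacci-style word recurrence s(k) = s(k−2)·s(k−1): e.g. j·ll = jll.
So term 8 is lljlljlllljll·jlllljlllljlljlllljll.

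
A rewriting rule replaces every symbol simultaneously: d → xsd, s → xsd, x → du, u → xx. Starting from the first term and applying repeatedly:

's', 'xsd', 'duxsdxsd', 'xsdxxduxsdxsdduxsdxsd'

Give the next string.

Rewriting the 21 symbols of xsdxxduxsdxsdduxsdxsd one by one yields du xsd xsd du du xsd xx du xsd xsd du xsd xsd xsd xx du xsd xsd du xsd xsd; concatenated:

duxsdxsdduduxsdxxduxsdxsdduxsdxsdxsdxxduxsdxsdduxsdxsd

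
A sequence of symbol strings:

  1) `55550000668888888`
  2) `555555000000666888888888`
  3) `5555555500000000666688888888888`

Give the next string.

55555555550000000000666668888888888888

Reading off run lengths: 5 runs 4, 6, 8; 0 runs 4, 6, 8; 6 runs 2, 3, 4; 8 runs 7, 9, 11 — each is linear in n, where the shown terms are n = 2, 3, 4.
For the next term, n = 5, so the run lengths are 10, 10, 5, 13.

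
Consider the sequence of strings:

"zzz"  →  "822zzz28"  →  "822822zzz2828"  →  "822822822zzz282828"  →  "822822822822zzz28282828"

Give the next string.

s(k+1) = 822·s(k)·28, so each term gains 822 as a prefix and 28 as a suffix.
So the next term is 822·822822822822zzz28282828·28.

822822822822822zzz2828282828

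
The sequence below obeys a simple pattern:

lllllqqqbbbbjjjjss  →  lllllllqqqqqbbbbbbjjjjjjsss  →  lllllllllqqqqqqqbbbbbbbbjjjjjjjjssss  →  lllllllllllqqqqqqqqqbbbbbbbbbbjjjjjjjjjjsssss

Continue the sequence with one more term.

Each string has the form l^{2n+1} q^{2n-1} b^{2n} j^{2n} s^{n}, where the shown terms are n = 2, 3, 4, 5.
Setting n = 6 gives 13, 11, 12, 12, 6 characters in each block.

lllllllllllllqqqqqqqqqqqbbbbbbbbbbbbjjjjjjjjjjjjssssss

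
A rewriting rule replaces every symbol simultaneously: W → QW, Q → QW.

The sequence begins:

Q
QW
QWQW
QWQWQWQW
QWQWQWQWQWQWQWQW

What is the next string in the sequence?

Rewriting the 16 symbols of QWQWQWQWQWQWQWQW one by one yields QW QW QW QW QW QW QW QW QW QW QW QW QW QW QW QW; concatenated:

QWQWQWQWQWQWQWQWQWQWQWQWQWQWQWQW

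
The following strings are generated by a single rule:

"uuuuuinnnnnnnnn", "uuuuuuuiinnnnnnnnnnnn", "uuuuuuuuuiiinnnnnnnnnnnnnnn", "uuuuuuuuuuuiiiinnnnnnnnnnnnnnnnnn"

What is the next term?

uuuuuuuuuuuuuiiiiinnnnnnnnnnnnnnnnnnnnn

The n-th term is 2n-1 u's then n-2 i's then 3n n's, where the shown terms are n = 3, 4, 5, 6.
At n = 7 the blocks have lengths 13, 5, 21.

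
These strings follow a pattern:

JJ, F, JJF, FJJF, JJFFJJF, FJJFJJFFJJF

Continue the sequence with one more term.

JJFFJJFFJJFJJFFJJF

Each term (from the third on) is the two preceding terms concatenated in order: term 3 = JJ·F = JJF.
The next term joins JJFFJJF and FJJFJJFFJJF.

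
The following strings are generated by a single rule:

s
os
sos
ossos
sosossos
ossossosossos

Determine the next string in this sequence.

Each term (from the third on) is the two preceding terms concatenated in order: term 3 = s·os = sos.
The next term joins sosossos and ossossosossos.

sosossosossossosossos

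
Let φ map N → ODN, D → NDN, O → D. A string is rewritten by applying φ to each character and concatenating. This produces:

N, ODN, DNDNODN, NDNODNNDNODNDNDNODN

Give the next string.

ODNNDNODNDNDNODNODNNDNODNDNDNODNNDNODNNDNODNDNDNODN

Applying the rule to each of the 19 symbols of NDNODNNDNODNDNDNODN gives the pieces ODN NDN ODN D NDN ODN ODN NDN ODN D NDN ODN NDN ODN NDN ODN D NDN ODN, which concatenate to the answer.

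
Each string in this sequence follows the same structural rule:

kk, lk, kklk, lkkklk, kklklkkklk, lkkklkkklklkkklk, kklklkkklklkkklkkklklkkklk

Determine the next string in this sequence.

This is a Fibonacci-style word recurrence s(k) = s(k−2)·s(k−1): e.g. kk·lk = kklk.
Continuing: lkkklkkklklkkklk · kklklkkklklkkklkkklklkkklk gives term 8.

lkkklkkklklkkklkkklklkkklklkkklkkklklkkklk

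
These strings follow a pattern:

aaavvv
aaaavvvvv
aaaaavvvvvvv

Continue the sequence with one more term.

Each string has the form a^{n+1} v^{2n-1}, where the shown terms are n = 2, 3, 4.
Setting n = 5 gives 6, 9 characters in each block.

aaaaaavvvvvvvvv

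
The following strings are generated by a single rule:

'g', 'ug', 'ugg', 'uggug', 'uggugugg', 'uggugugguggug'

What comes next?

ugguguggugguguggugugg

From term 3 onward, concatenate the last term with the second-to-last: ug·g = ugg, ugg·ug = uggug, …
The next term joins uggugugguggug and uggugugg.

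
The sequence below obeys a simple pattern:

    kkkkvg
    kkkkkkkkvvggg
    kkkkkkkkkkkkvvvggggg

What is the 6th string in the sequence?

Reading off run lengths: k runs 4, 8, 12; v runs 1, 2, 3; g runs 1, 3, 5 — each is linear in n (n = 1, 2, …).
For term 6, n = 6, so the run lengths are 24, 6, 11.

kkkkkkkkkkkkkkkkkkkkkkkkvvvvvvggggggggggg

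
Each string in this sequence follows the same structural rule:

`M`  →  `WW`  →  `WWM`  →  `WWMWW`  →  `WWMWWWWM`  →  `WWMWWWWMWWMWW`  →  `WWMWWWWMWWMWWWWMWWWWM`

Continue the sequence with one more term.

WWMWWWWMWWMWWWWMWWWWMWWMWWWWMWWMWW

From term 3 onward, concatenate the last term with the second-to-last: WW·M = WWM, WWM·WW = WWMWW, …
Continuing: WWMWWWWMWWMWWWWMWWWWM · WWMWWWWMWWMWW gives term 8.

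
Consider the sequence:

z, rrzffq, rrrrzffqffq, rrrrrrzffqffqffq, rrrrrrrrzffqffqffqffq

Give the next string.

Each term wraps the previous one in rr on the left and ffq on the right.
Applying this once more to rrrrrrrrzffqffqffqffq:

rrrrrrrrrrzffqffqffqffqffq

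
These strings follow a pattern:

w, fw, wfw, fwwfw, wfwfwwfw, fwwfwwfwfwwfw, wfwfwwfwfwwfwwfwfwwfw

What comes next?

fwwfwwfwfwwfwwfwfwwfwfwwfwwfwfwwfw

Each term (from the third on) is the two preceding terms concatenated in order: term 3 = w·fw = wfw.
The next term joins fwwfwwfwfwwfw and wfwfwwfwfwwfwwfwfwwfw.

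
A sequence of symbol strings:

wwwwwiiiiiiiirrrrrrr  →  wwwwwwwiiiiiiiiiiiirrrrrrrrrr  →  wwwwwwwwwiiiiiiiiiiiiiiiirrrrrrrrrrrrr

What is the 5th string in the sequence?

wwwwwwwwwwwwwiiiiiiiiiiiiiiiiiiiiiiiirrrrrrrrrrrrrrrrrrr

Each string has the form w^{2n+1} i^{4n} r^{3n+1}, where the shown terms are n = 2, 3, 4.
For term 5, n = 6, so the run lengths are 13, 24, 19.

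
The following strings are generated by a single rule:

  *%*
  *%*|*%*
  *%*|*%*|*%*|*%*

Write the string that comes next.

Each string is two copies of the previous one joined by '|'.
One more doubling of *%*|*%*|*%*|*%* gives the answer.

*%*|*%*|*%*|*%*|*%*|*%*|*%*|*%*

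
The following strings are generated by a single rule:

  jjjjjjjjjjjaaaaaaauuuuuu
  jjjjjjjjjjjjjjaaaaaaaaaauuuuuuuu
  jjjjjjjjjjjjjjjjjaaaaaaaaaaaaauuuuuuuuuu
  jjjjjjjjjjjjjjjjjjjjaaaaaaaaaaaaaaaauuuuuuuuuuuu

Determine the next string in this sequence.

jjjjjjjjjjjjjjjjjjjjjjjaaaaaaaaaaaaaaaaaaauuuuuuuuuuuuuu

The n-th term is 3n+2 j's then 3n-2 a's then 2n u's, where the shown terms are n = 3, 4, 5, 6.
At n = 7 the blocks have lengths 23, 19, 14.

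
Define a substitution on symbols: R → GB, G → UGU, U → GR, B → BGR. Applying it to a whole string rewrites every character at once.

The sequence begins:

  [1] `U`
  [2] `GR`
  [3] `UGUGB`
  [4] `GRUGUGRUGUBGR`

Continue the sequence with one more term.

Applying the rule to each of the 13 symbols of GRUGUGRUGUBGR gives the pieces UGU GB GR UGU GR UGU GB GR UGU GR BGR UGU GB, which concatenate to the answer.

UGUGBGRUGUGRUGUGBGRUGUGRBGRUGUGB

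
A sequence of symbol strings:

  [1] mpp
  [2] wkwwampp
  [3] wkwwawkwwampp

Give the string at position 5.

wkwwawkwwawkwwawkwwampp

Every step adds wkwwa at the front: s(k+1) = wkwwa·s(k).
From wkwwawkwwampp, 2 further steps: wkwwawkwwampp → wkwwawkwwawkwwampp → (answer).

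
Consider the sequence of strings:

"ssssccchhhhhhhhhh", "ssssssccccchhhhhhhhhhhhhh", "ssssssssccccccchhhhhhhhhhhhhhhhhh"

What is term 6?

Each string has the form s^{2n} c^{2n-1} h^{4n+2}, where the shown terms are n = 2, 3, 4.
For term 6, n = 7, so the run lengths are 14, 13, 30.

ssssssssssssssccccccccccccchhhhhhhhhhhhhhhhhhhhhhhhhhhhhh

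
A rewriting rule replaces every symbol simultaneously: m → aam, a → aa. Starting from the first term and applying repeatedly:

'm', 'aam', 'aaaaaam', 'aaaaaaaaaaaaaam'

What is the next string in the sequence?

φ(aaaaaaaaaaaaaam) expands symbol-by-symbol to aa aa aa aa aa aa aa aa aa aa aa aa aa aa aam; joining the 15 pieces gives the next term.

aaaaaaaaaaaaaaaaaaaaaaaaaaaaaam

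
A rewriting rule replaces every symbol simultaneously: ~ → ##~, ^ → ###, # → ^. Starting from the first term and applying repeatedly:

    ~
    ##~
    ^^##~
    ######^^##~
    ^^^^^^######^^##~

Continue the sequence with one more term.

Rewriting the 17 symbols of ^^^^^^######^^##~ one by one yields ### ### ### ### ### ### ^ ^ ^ ^ ^ ^ ### ### ^ ^ ##~; concatenated:

##################^^^^^^######^^##~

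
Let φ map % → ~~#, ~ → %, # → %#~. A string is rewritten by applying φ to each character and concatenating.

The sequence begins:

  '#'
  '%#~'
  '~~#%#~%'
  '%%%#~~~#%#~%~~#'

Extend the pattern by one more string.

~~#~~#~~#%#~%%%%#~~~#%#~%~~#%%%#~

φ(%%%#~~~#%#~%~~#) expands symbol-by-symbol to ~~# ~~# ~~# %#~ % % % %#~ ~~# %#~ % ~~# % % %#~; joining the 15 pieces gives the next term.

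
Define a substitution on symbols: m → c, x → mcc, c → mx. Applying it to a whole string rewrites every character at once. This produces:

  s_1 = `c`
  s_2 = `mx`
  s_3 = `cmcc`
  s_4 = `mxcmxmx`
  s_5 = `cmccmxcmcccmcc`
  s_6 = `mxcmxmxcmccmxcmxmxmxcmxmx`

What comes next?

cmccmxcmcccmccmxcmxmxcmccmxcmcccmcccmccmxcmcccmcc

Replace each of the 25 characters of mxcmxmxcmccmxcmxmxmxcmxmx in place — c mcc mx c mcc c mcc mx c mx mx c mcc mx c mcc c mcc c mcc mx c mcc c mcc — and concatenate.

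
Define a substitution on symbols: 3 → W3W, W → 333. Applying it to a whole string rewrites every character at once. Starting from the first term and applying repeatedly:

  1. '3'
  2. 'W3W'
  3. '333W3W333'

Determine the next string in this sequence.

Rewriting each symbol of 333W3W333: 3→W3W, 3→W3W, 3→W3W, W→333, 3→W3W, W→333, 3→W3W, 3→W3W, 3→W3W, which concatenates to W3W W3W W3W 333 W3W 333 W3W W3W W3W.

W3WW3WW3W333W3W333W3WW3WW3W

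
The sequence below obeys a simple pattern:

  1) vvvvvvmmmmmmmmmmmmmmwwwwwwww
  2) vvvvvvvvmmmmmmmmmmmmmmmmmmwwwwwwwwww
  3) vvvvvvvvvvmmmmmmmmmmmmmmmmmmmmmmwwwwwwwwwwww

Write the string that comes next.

vvvvvvvvvvvvmmmmmmmmmmmmmmmmmmmmmmmmmmwwwwwwwwwwwwww

Term n consists of 2n v's, followed by 4n+2 m's, followed by 2n+2 w's, where the shown terms are n = 3, 4, 5.
For the next term, n = 6, so the run lengths are 12, 26, 14.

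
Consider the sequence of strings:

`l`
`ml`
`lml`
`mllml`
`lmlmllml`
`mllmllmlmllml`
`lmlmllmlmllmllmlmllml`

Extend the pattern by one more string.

This is a Fibonacci-style word recurrence s(k) = s(k−2)·s(k−1): e.g. l·ml = lml.
So term 8 is mllmllmlmllml·lmlmllmlmllmllmlmllml.

mllmllmlmllmllmlmllmlmllmllmlmllml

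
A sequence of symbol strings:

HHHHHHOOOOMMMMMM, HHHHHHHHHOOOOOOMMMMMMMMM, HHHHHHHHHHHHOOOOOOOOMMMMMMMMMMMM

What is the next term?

Each string has the form H^{3n} O^{2n} M^{3n}, where the shown terms are n = 2, 3, 4.
At n = 5 the blocks have lengths 15, 10, 15.

HHHHHHHHHHHHHHHOOOOOOOOOOMMMMMMMMMMMMMMM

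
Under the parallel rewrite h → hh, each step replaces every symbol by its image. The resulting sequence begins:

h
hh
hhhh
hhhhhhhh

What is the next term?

Expanding hhhhhhhh: h→hh, h→hh, h→hh, h→hh, h→hh, h→hh, h→hh, h→hh. Concatenated: hh hh hh hh hh hh hh hh.

hhhhhhhhhhhhhhhh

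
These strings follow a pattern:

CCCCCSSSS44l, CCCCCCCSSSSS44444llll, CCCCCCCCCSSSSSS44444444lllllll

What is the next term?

The n-th term is 2n+3 C's then n+3 S's then 3n-1 4's then 3n-2 l's (n = 1, 2, …).
Setting n = 4 gives 11, 7, 11, 10 characters in each block.

CCCCCCCCCCCSSSSSSS44444444444llllllllll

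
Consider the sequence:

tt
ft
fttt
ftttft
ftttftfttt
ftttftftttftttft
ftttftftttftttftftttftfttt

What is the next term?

ftttftftttftttftftttftftttftttftftttftttft

This is a Fibonacci-style word recurrence s(k) = s(k−1)·s(k−2): e.g. ft·tt = fttt.
Continuing: ftttftftttftttftftttftfttt · ftttftftttftttft gives term 8.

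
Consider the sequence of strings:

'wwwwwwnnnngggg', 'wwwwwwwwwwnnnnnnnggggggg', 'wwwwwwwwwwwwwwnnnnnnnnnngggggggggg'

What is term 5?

The n-th term is 4n+2 w's then 3n+1 n's then 3n+1 g's (n = 1, 2, …).
For term 5, n = 5, so the run lengths are 22, 16, 16.

wwwwwwwwwwwwwwwwwwwwwwnnnnnnnnnnnnnnnngggggggggggggggg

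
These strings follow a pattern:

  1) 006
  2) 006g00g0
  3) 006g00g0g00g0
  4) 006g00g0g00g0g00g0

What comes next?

Every step adds g00g0 to the end: s(k+1) = s(k)·g00g0.
So the next term is 006g00g0g00g0g00g0·g00g0.

006g00g0g00g0g00g0g00g0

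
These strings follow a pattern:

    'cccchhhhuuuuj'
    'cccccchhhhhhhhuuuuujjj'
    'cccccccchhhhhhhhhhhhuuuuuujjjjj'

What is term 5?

cccccccccccchhhhhhhhhhhhhhhhhhhhuuuuuuuujjjjjjjjj

Each string has the form c^{2n+2} h^{4n} u^{n+3} j^{2n-1} (n = 1, 2, …).
At n = 5 the blocks have lengths 12, 20, 8, 9.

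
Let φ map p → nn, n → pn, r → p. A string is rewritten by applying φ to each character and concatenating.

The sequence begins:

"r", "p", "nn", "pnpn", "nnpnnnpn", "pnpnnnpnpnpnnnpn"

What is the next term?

nnpnnnpnpnpnnnpnnnpnnnpnpnpnnnpn

Replace each of the 16 characters of pnpnnnpnpnpnnnpn in place — nn pn nn pn pn pn nn pn nn pn nn pn pn pn nn pn — and concatenate.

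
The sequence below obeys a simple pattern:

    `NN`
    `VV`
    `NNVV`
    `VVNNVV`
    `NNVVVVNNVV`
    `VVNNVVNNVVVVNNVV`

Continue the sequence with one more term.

NNVVVVNNVVVVNNVVNNVVVVNNVV

From term 3 onward, concatenate the second-to-last term with the last: NN·VV = NNVV, VV·NNVV = VVNNVV, …
So term 7 is NNVVVVNNVV·VVNNVVNNVVVVNNVV.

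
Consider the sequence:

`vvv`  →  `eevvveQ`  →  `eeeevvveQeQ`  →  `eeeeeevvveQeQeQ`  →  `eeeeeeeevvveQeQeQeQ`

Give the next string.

eeeeeeeeeevvveQeQeQeQeQ

Every step adds ee to the front and eQ to the end of the previous string.
One more step from eeeeeeeevvveQeQeQeQ gives the answer.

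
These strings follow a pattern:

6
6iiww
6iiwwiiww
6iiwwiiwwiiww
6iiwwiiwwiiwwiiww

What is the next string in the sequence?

The strings grow by a fixed suffix iiww each time.
So the next term is 6iiwwiiwwiiwwiiww·iiww.

6iiwwiiwwiiwwiiwwiiww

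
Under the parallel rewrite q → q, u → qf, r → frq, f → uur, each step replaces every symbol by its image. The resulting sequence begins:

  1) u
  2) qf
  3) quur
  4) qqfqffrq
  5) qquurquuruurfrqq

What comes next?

Applying the rule to each of the 16 symbols of qquurquuruurfrqq gives the pieces q q qf qf frq q qf qf frq qf qf frq uur frq q q, which concatenate to the answer.

qqqfqffrqqqfqffrqqfqffrquurfrqqq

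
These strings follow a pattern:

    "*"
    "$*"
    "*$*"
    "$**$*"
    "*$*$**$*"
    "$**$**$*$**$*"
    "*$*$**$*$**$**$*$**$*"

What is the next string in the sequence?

This is a Fibonacci-style word recurrence s(k) = s(k−2)·s(k−1): e.g. *·$* = *$*.
The next term joins $**$**$*$**$* and *$*$**$*$**$**$*$**$*.

$**$**$*$**$**$*$**$*$**$**$*$**$*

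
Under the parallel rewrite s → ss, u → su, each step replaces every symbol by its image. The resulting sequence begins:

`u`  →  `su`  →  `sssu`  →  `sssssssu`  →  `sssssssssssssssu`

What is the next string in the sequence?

Applying the rule to each of the 16 symbols of sssssssssssssssu gives the pieces ss ss ss ss ss ss ss ss ss ss ss ss ss ss ss su, which concatenate to the answer.

sssssssssssssssssssssssssssssssu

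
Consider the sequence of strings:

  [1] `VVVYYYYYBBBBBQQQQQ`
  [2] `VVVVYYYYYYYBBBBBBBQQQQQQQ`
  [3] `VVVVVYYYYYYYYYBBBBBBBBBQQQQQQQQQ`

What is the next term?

VVVVVVYYYYYYYYYYYBBBBBBBBBBBQQQQQQQQQQQ

Each string has the form V^{n+2} Y^{2n+3} B^{2n+3} Q^{2n+3} (n = 1, 2, …).
Setting n = 4 gives 6, 11, 11, 11 characters in each block.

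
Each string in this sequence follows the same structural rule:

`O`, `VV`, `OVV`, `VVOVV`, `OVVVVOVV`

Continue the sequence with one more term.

From term 3 onward, concatenate the second-to-last term with the last: O·VV = OVV, VV·OVV = VVOVV, …
So term 6 is VVOVV·OVVVVOVV.

VVOVVOVVVVOVV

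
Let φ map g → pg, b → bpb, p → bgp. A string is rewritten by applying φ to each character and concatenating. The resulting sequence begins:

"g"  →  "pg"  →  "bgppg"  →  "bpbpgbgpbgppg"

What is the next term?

bpbbgpbpbbgppgbpbpgbgpbpbpgbgpbgppg

φ(bpbpgbgpbgppg) expands symbol-by-symbol to bpb bgp bpb bgp pg bpb pg bgp bpb pg bgp bgp pg; joining the 13 pieces gives the next term.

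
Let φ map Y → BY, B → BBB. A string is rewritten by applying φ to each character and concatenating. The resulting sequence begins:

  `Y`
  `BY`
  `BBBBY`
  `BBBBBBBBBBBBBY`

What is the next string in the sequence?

BBBBBBBBBBBBBBBBBBBBBBBBBBBBBBBBBBBBBBBBY

Applying the rule to each of the 14 symbols of BBBBBBBBBBBBBY gives the pieces BBB BBB BBB BBB BBB BBB BBB BBB BBB BBB BBB BBB BBB BY, which concatenate to the answer.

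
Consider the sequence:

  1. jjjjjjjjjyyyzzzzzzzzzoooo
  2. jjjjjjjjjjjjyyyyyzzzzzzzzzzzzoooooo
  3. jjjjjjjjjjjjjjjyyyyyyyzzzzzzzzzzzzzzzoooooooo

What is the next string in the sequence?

jjjjjjjjjjjjjjjjjjyyyyyyyyyzzzzzzzzzzzzzzzzzzoooooooooo

Reading off run lengths: j runs 9, 12, 15; y runs 3, 5, 7; z runs 9, 12, 15; o runs 4, 6, 8 — each is linear in n, where the shown terms are n = 2, 3, 4.
At n = 5 the blocks have lengths 18, 9, 18, 10.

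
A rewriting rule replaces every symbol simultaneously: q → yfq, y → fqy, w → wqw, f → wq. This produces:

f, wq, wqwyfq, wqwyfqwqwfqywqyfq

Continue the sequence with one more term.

φ(wqwyfqwqwfqywqyfq) expands symbol-by-symbol to wqw yfq wqw fqy wq yfq wqw yfq wqw wq yfq fqy wqw yfq fqy wq yfq; joining the 17 pieces gives the next term.

wqwyfqwqwfqywqyfqwqwyfqwqwwqyfqfqywqwyfqfqywqyfq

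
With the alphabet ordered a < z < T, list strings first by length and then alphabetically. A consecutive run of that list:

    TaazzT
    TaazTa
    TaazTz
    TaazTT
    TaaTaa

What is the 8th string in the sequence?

TaaTza

Stepping forward 3 times from TaaTaa: TaaTaa → TaaTaz → TaaTaT, then the target.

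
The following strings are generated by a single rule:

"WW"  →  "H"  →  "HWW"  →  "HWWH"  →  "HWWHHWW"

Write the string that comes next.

This is a Fibonacci-style word recurrence s(k) = s(k−1)·s(k−2): e.g. H·WW = HWW.
Continuing: HWWHHWW · HWWH gives term 6.

HWWHHWWHWWH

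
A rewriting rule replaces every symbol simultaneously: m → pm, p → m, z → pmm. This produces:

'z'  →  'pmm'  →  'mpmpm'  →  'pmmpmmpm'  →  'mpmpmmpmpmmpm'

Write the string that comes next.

Rewriting the 13 symbols of mpmpmmpmpmmpm one by one yields pm m pm m pm pm m pm m pm pm m pm; concatenated:

pmmpmmpmpmmpmmpmpmmpm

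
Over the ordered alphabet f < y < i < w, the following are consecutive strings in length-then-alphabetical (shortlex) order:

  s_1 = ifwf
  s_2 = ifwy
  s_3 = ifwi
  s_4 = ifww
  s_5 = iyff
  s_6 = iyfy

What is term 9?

Continuing the enumeration 3 steps past iyfy: iyfy → iyfi → iyfw → (answer).

iyyf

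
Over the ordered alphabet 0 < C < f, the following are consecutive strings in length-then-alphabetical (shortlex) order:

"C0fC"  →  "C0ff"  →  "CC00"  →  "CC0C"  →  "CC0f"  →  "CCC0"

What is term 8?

CCCf

Continuing the enumeration 2 steps past CCC0: CCC0 → CCCC → (answer).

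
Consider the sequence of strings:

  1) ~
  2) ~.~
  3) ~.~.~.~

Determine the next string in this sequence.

Each string is two copies of the previous one joined by '.'.
Doubling ~.~.~.~ with '.' between the halves:

~.~.~.~.~.~.~.~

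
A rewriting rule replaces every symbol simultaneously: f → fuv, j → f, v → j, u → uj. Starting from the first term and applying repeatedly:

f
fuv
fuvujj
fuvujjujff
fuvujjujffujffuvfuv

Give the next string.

fuvujjujffujffuvfuvujffuvfuvujjfuvujj

Applying the rule to each of the 19 symbols of fuvujjujffujffuvfuv gives the pieces fuv uj j uj f f uj f fuv fuv uj f fuv fuv uj j fuv uj j, which concatenate to the answer.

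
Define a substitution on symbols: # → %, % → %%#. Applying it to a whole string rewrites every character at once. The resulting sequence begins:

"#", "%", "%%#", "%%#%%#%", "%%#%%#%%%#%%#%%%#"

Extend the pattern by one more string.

%%#%%#%%%#%%#%%%#%%#%%#%%%#%%#%%%#%%#%%#%

Replace each of the 17 characters of %%#%%#%%%#%%#%%%# in place — %%# %%# % %%# %%# % %%# %%# %%# % %%# %%# % %%# %%# %%# % — and concatenate.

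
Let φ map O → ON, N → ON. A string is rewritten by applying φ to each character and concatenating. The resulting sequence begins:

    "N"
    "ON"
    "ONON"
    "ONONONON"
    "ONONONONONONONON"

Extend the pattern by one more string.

Replace each of the 16 characters of ONONONONONONONON in place — ON ON ON ON ON ON ON ON ON ON ON ON ON ON ON ON — and concatenate.

ONONONONONONONONONONONONONONONON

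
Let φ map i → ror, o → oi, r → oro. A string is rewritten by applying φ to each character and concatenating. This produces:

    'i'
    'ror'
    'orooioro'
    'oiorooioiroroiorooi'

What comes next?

oiroroiorooioiroroirororooiorooiroroiorooioiror

φ(oiorooioiroroiorooi) expands symbol-by-symbol to oi ror oi oro oi oi ror oi ror oro oi oro oi ror oi oro oi oi ror; joining the 19 pieces gives the next term.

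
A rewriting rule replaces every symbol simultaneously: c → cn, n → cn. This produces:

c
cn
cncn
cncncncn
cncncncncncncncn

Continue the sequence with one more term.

cncncncncncncncncncncncncncncncn

φ(cncncncncncncncn) expands symbol-by-symbol to cn cn cn cn cn cn cn cn cn cn cn cn cn cn cn cn; joining the 16 pieces gives the next term.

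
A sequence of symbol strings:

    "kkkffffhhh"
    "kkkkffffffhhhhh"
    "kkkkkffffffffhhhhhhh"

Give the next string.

kkkkkkffffffffffhhhhhhhhh

The n-th term is n+1 k's then 2n f's then 2n-1 h's, where the shown terms are n = 2, 3, 4.
For the next term, n = 5, so the run lengths are 6, 10, 9.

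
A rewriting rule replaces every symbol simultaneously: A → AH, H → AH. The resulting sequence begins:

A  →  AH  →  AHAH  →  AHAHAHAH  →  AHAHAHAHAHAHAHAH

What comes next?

Rewriting the 16 symbols of AHAHAHAHAHAHAHAH one by one yields AH AH AH AH AH AH AH AH AH AH AH AH AH AH AH AH; concatenated:

AHAHAHAHAHAHAHAHAHAHAHAHAHAHAHAH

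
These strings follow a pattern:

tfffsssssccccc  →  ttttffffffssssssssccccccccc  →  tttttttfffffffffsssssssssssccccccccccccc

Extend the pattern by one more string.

ttttttttttffffffffffffssssssssssssssccccccccccccccccc

Term n consists of 3n-2 t's, followed by 3n f's, followed by 3n+2 s's, followed by 4n+1 c's (n = 1, 2, …).
Setting n = 4 gives 10, 12, 14, 17 characters in each block.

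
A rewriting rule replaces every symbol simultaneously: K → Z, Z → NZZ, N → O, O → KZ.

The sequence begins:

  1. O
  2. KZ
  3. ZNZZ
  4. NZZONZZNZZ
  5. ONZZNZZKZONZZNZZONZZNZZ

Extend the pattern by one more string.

KZONZZNZZONZZNZZZNZZKZONZZNZZONZZNZZKZONZZNZZONZZNZZ

Applying the rule to each of the 23 symbols of ONZZNZZKZONZZNZZONZZNZZ gives the pieces KZ O NZZ NZZ O NZZ NZZ Z NZZ KZ O NZZ NZZ O NZZ NZZ KZ O NZZ NZZ O NZZ NZZ, which concatenate to the answer.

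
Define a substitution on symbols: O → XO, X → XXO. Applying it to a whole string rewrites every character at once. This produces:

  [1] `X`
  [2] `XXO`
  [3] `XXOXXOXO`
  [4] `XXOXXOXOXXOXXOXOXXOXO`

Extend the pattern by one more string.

XXOXXOXOXXOXXOXOXXOXOXXOXXOXOXXOXXOXOXXOXOXXOXXOXOXXOXO

φ(XXOXXOXOXXOXXOXOXXOXO) expands symbol-by-symbol to XXO XXO XO XXO XXO XO XXO XO XXO XXO XO XXO XXO XO XXO XO XXO XXO XO XXO XO; joining the 21 pieces gives the next term.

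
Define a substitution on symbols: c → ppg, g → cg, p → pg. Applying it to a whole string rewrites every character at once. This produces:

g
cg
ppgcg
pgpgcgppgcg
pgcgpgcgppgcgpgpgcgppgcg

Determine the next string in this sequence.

pgcgppgcgpgcgppgcgpgpgcgppgcgpgcgpgcgppgcgpgpgcgppgcg

φ(pgcgpgcgppgcgpgpgcgppgcg) expands symbol-by-symbol to pg cg ppg cg pg cg ppg cg pg pg cg ppg cg pg cg pg cg ppg cg pg pg cg ppg cg; joining the 24 pieces gives the next term.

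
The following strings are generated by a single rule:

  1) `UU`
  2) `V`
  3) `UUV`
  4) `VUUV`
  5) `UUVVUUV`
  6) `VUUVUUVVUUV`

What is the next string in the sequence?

From term 3 onward, concatenate the second-to-last term with the last: UU·V = UUV, V·UUV = VUUV, …
Continuing: UUVVUUV · VUUVUUVVUUV gives term 7.

UUVVUUVVUUVUUVVUUV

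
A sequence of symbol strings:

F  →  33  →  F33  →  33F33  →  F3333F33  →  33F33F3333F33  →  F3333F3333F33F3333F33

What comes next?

33F33F3333F33F3333F3333F33F3333F33

Each term (from the third on) is the two preceding terms concatenated in order: term 3 = F·33 = F33.
Continuing: 33F33F3333F33 · F3333F3333F33F3333F33 gives term 8.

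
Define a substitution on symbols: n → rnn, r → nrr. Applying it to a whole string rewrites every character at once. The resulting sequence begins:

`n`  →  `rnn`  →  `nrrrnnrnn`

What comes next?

Expanding nrrrnnrnn: n→rnn, r→nrr, r→nrr, r→nrr, n→rnn, n→rnn, r→nrr, n→rnn, n→rnn. Concatenated: rnn nrr nrr nrr rnn rnn nrr rnn rnn.

rnnnrrnrrnrrrnnrnnnrrrnnrnn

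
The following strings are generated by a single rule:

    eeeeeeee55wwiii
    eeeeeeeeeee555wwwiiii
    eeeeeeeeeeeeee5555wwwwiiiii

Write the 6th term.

Reading off run lengths: e runs 8, 11, 14; 5 runs 2, 3, 4; w runs 2, 3, 4; i runs 3, 4, 5 — each is linear in n, where the shown terms are n = 2, 3, 4.
At n = 7 the blocks have lengths 23, 7, 7, 8.

eeeeeeeeeeeeeeeeeeeeeee5555555wwwwwwwiiiiiiii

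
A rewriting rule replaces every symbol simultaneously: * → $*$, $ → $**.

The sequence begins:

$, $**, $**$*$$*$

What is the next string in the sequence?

Apply φ to $**$*$$*$ symbol by symbol: $→$**, *→$*$, *→$*$, $→$**, *→$*$, $→$**, $→$**, *→$*$, $→$**; joined: $** $*$ $*$ $** $*$ $** $** $*$ $**.

$**$*$$*$$**$*$$**$**$*$$**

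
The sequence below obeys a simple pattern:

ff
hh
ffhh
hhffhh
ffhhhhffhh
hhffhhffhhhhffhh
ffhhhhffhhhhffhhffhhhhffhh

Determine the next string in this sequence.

Each term (from the third on) is the two preceding terms concatenated in order: term 3 = ff·hh = ffhh.
Continuing: hhffhhffhhhhffhh · ffhhhhffhhhhffhhffhhhhffhh gives term 8.

hhffhhffhhhhffhhffhhhhffhhhhffhhffhhhhffhh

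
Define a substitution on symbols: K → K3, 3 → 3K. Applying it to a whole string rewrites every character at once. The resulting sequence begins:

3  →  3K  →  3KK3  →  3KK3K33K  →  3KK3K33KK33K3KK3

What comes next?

Applying the rule to each of the 16 symbols of 3KK3K33KK33K3KK3 gives the pieces 3K K3 K3 3K K3 3K 3K K3 K3 3K 3K K3 3K K3 K3 3K, which concatenate to the answer.

3KK3K33KK33K3KK3K33K3KK33KK3K33K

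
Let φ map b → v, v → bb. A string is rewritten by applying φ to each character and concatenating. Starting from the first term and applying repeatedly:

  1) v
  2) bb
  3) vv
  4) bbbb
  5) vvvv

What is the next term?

bbbbbbbb

Apply φ to vvvv symbol by symbol: v→bb, v→bb, v→bb, v→bb; joined: bb bb bb bb.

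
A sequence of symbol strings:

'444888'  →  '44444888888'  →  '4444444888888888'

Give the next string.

444444444888888888888

Each string has the form 4^{2n+1} 8^{3n} (n = 1, 2, …).
For the next term, n = 4, so the run lengths are 9, 12.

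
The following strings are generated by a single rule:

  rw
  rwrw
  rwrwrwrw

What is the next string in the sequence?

s(k+1) = s(k)·s(k) — each term doubles the last.
One more doubling of rwrwrwrw gives the answer.

rwrwrwrwrwrwrwrw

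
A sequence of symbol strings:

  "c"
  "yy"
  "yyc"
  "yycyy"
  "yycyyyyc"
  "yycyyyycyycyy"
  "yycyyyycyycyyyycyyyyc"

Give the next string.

Each term (from the third on) is the previous term followed by the one before it: term 3 = yy·c = yyc.
The next term joins yycyyyycyycyyyycyyyyc and yycyyyycyycyy.

yycyyyycyycyyyycyyyycyycyyyycyycyy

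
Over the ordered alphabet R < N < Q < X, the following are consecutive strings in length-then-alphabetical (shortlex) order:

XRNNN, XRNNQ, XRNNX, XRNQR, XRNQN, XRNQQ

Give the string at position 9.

XRNXN

Continuing the enumeration 3 steps past XRNQQ: XRNQQ → XRNQX → XRNXR → (answer).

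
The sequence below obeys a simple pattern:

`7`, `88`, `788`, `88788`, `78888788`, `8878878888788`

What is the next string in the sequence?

Each term (from the third on) is the two preceding terms concatenated in order: term 3 = 7·88 = 788.
The next term joins 78888788 and 8878878888788.

788887888878878888788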